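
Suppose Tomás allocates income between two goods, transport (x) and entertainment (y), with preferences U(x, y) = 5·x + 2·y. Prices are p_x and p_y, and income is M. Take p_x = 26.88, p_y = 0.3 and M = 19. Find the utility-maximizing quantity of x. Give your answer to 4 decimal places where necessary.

x* = 0

Linear utility — the consumer picks whichever good has higher MU/price: 5/26.88 = 0.186 vs 2/0.3 = 6.6667.
y gives more utility per dollar, so spend all income on y: y* = M/p_y, x* = 0.
Numerically: x* = 0, y* = 63.3333.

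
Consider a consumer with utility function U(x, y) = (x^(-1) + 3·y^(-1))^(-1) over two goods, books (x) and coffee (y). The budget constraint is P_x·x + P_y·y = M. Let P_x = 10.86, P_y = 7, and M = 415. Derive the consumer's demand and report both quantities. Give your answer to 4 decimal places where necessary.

From the CES first-order condition, (1/3)·(y/x)^(2) = P_x/P_y.
Hence y/x = (3·P_x/P_y)^(1/(2)), i.e. raised to the 0.5 power.
With the ratio pinned down, the budget gives x* = M/(P_x + P_y·(y/x)) and y* = (y/x)·x*.
Numerically y/x = 2.157379, so x* = 415/(10.86 + 7·2.157379) = 15.9851 and y* = 2.157379·15.9851 = 34.486.

x* = 15.9851, y* = 34.486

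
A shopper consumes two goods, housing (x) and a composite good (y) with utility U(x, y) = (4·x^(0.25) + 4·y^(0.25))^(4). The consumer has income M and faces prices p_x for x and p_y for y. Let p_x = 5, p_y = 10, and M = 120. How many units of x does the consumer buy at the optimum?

MU_x ∝ 4·x^(-0.75), MU_y ∝ 4·y^(-0.75), so MRS = (y/x)^(0.75) = p_x/p_y.
Hence y/x = (p_x/p_y)^(1/(0.75)), i.e. raised to the 4/3 power.
Substitute y = (y/x)·x into the budget: x* = M/(p_x + p_y·(y/x)).
Numerically y/x = 0.39685, so x* = 120/(5 + 10·0.39685) = 13.3802.

x* = 13.3802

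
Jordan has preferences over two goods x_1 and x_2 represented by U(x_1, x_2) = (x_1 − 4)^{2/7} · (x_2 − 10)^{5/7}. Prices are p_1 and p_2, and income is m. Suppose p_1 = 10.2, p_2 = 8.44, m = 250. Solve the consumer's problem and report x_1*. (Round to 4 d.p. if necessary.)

This is Cobb-Douglas in (x_1−4, x_2−10): tangency gives 2/7·p_2·(x_2−10) = 5/7·p_1·(x_1−4).
Substituting into the budget: x_1* = 4 + 2/7·(m − 4·p_1 − 10·p_2)/p_1, and x_2* = 10 + 5/7·(…)/p_2.
Discretionary income = 250 − 4·10.2 − 10·8.44 = 124.8; x_1* = 4 + 2/7·124.8/10.2 = 7.4958.

x_1* = 7.4958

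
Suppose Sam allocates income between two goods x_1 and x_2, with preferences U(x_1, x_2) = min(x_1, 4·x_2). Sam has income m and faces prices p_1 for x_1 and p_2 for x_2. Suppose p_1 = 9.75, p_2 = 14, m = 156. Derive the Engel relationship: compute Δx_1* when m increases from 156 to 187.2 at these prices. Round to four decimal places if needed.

Δx_1* = 2.3547

Leontief preferences: the optimum is at the kink where x_1/4 = x_2/1, i.e. x_2 = (1/4)·x_1.
Budget: p_1·x_1 + p_2·(1/4)·x_1 = m, so (4·p_1 + p_2)·x_1 = 4·m.
Demand: x_1*(p_1,p_2,m) = 4·m/(4·p_1 + p_2), x_2* = m/(4·p_1 + p_2).
Here 4·9.75 + 14 = 53, giving x_1* = 11.7736.
At m' = 187.2: x_1* = 14.1283. Change: 14.1283 − 11.7736 = 2.3547.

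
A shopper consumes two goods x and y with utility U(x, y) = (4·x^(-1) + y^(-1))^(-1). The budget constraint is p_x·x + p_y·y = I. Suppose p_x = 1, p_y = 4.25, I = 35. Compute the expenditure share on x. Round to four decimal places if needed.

MU_x ∝ 4·x^(-2), MU_y ∝ y^(-2), so MRS = 4·(y/x)^(2) = p_x/p_y.
Hence y/x = ((1/4)·p_x/p_y)^(1/(2)), i.e. raised to the 0.5 power.
Substitute y = (y/x)·x into the budget: x* = I/(p_x + p_y·(y/x)).
Numerically y/x = 0.242536, so x* = 35/(1 + 4.25·0.242536) = 17.2348 and y* = 0.242536·17.2348 = 4.18.
Expenditure on x: 1·17.2348 = 17.2348; share = 0.4924.

share on x = 0.4924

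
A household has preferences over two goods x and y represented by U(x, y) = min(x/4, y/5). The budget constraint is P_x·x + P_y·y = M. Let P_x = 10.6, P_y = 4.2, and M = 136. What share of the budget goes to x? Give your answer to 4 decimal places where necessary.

share on x = 0.6688

Here 4·10.6 + 5·4.2 = 63.4, giving x* = 8.5804 and y* = 10.7256.
Expenditure on x: 10.6·8.5804 = 90.9527; share = 0.6688.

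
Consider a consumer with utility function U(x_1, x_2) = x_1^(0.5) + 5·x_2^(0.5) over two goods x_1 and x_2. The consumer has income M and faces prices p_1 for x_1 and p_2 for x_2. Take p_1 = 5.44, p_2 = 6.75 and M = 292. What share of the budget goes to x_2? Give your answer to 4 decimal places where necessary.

share on x_2 = 0.9527

From the CES first-order condition, (1/5)·(x_2/x_1)^(0.5) = p_1/p_2.
Hence x_2/x_1 = (5·p_1/p_2)^(1/(0.5)), i.e. raised to the 2 power.
With the ratio pinned down, the budget gives x_1* = M/(p_1 + p_2·(x_2/x_1)) and x_2* = (x_2/x_1)·x_1*.
Numerically x_2/x_1 = 16.237915, so x_1* = 292/(5.44 + 6.75·16.237915) = 2.5381 and x_2* = 16.237915·2.5381 = 41.2137.
Expenditure on x_2: 6.75·41.2137 = 278.1926; share = 0.9527.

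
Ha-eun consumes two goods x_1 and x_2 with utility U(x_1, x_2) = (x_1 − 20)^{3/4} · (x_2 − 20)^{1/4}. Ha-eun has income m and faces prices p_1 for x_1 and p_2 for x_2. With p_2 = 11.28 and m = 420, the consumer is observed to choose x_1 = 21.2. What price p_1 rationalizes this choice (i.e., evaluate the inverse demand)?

p_1 = 9

Let x_1' = x_1−20, x_2' = x_2−20. MRS = 3·x_2'/x_1' = p_1/p_2.
Substituting into the budget: x_1* = 20 + 0.75·(m − 20·p_1 − 20·p_2)/p_1, and x_2* = 20 + 0.25·(…)/p_2.
Set x_1* = 21.2 in the demand function and solve for p_1: p_1 = 9.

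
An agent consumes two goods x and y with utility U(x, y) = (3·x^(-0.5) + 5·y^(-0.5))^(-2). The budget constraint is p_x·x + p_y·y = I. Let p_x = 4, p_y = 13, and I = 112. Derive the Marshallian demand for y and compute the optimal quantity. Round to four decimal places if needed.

y* = 5.8202

From the CES first-order condition, (3/5)·(y/x)^(1.5) = p_x/p_y.
Solve for the ratio: y/x = [(5/3)·p_x/p_y]^(2/3).
With the ratio pinned down, the budget gives x* = I/(p_x + p_y·(y/x)) and y* = (y/x)·x*.
Numerically y/x = 0.640684, so x* = 112/(4 + 13·0.640684) = 9.0844 and y* = 0.640684·9.0844 = 5.8202.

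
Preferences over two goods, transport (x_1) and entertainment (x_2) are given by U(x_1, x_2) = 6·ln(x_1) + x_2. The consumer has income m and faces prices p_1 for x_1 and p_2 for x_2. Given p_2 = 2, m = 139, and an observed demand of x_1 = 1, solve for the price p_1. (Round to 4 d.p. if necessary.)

p_1 = 12

Set MRS = p_1/p_2: (6/x_1)/1 = p_1/p_2.
So x_1*(p_1,p_2) = 6·p_2/p_1, independent of income; and x_2* = (m − 6·p_2)/p_2.
Set x_1* = 1 in the demand function and solve for p_1: p_1 = 12.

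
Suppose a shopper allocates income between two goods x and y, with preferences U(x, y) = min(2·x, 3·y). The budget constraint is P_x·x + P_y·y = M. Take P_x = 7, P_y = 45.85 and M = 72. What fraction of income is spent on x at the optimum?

share on x = 0.1863

Demand: x*(P_x,P_y,M) = 3·M/(3·P_x + 2·P_y), y* = 2·M/(3·P_x + 2·P_y).
Here 3·7 + 2·45.85 = 112.7, giving x* = 1.9166 and y* = 1.2777.
Expenditure on x: 7·1.9166 = 13.4161; share = 0.1863.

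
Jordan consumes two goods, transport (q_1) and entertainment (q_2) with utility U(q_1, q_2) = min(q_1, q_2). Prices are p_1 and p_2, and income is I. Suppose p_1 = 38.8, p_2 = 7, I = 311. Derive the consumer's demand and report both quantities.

q_1* = 6.7904, q_2* = 6.7904

With perfect complements, no substitution: consume in ratio q_1:q_2 = 1:1.
Budget: p_1·q_1 + p_2·q_1 = I, so (p_1 + p_2)·q_1 = I.
Demand: q_1*(p_1,p_2,I) = I/(p_1 + p_2), q_2* = I/(p_1 + p_2).
Here 38.8 + 7 = 45.8, giving q_1* = 6.7904 and q_2* = 6.7904.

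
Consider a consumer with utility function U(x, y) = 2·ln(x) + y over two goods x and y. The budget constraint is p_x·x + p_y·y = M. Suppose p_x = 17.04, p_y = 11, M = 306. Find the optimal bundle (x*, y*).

x* = 1.2911, y* = 25.8182

MU_x = 2/x, MU_y = 1. Tangency: 2/x = p_x/p_y.
So x*(p_x,p_y) = 2·p_y/p_x, independent of income; and y* = (M − 2·p_y)/p_y.
At the given prices: x* = 2·11/17.04 = 1.2911, and y* = 25.8182.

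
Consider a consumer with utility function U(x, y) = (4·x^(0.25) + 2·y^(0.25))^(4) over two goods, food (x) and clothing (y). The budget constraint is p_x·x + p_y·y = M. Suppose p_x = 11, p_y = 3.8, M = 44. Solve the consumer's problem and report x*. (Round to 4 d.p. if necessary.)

MRS = MU_x/MU_y = 2·(y/x)^(0.75). Set equal to p_x/p_y.
Solve for the ratio: y/x = [(1/2)·p_x/p_y]^(4/3).
With the ratio pinned down, the budget gives x* = M/(p_x + p_y·(y/x)) and y* = (y/x)·x*.
Numerically y/x = 1.637214, so x* = 44/(11 + 3.8·1.637214) = 2.555.

x* = 2.555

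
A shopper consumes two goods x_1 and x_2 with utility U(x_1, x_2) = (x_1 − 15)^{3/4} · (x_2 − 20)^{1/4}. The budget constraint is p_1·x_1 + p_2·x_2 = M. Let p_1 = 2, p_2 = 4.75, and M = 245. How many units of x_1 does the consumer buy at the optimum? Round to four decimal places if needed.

Discretionary income = 245 − 15·2 − 20·4.75 = 120; x_1* = 15 + 0.75·120/2 = 60.

x_1* = 60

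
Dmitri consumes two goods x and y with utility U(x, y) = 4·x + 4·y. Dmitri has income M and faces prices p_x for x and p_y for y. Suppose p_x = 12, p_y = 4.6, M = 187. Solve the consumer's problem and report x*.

x* = 0

Linear utility — the consumer picks whichever good has higher MU/price: 4/12 = 0.3333 vs 4/4.6 = 0.8696.
y gives more utility per dollar, so spend all income on y: y* = M/p_y, x* = 0.
Numerically: x* = 0, y* = 40.6522.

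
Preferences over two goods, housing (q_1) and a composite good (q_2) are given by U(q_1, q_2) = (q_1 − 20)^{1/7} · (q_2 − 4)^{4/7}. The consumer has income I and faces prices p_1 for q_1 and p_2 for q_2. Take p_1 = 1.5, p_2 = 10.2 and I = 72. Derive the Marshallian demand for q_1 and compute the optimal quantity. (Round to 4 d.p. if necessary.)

Let q_1' = q_1−20, q_2' = q_2−4. MRS = (1/4)·q_2'/q_1' = p_1/p_2.
After buying the subsistence bundle (20, 4), a share 0.2 of the remaining income goes to q_1: q_1* = 20 + 0.2·(I − 20p_1 − 4p_2)/p_1.
Discretionary income = 72 − 20·1.5 − 4·10.2 = 1.2; q_1* = 20 + 0.2·1.2/1.5 = 20.16.

q_1* = 20.16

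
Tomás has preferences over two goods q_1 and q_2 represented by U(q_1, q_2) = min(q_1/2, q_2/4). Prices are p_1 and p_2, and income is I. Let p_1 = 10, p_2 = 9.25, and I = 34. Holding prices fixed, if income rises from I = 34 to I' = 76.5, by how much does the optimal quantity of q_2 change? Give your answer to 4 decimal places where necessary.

Leontief preferences: the optimum is at the kink where q_1/2 = q_2/4, i.e. q_2 = 2·q_1.
Budget: p_1·q_1 + p_2·2·q_1 = I, so (2·p_1 + 4·p_2)·q_1 = 2·I.
Demand: q_1*(p_1,p_2,I) = 2·I/(2·p_1 + 4·p_2), q_2* = 4·I/(2·p_1 + 4·p_2).
Here 2·10 + 4·9.25 = 57, giving q_2* = 2.386.
At I' = 76.5: q_2* = 5.3684. Change: 5.3684 − 2.386 = 2.9825.

Δq_2* = 2.9825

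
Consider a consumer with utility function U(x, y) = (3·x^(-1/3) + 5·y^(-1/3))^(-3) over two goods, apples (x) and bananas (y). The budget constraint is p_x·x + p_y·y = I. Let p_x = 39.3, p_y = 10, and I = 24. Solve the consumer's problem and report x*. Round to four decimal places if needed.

MU_x ∝ 3·x^(-4/3), MU_y ∝ 5·y^(-4/3), so MRS = (3/5)·(y/x)^(4/3) = p_x/p_y.
Hence y/x = ((5/3)·p_x/p_y)^(1/(4/3)), i.e. raised to the 0.75 power.
Substitute y = (y/x)·x into the budget: x* = I/(p_x + p_y·(y/x)).
Numerically y/x = 4.094312, so x* = 24/(39.3 + 10·4.094312) = 0.2991.

x* = 0.2991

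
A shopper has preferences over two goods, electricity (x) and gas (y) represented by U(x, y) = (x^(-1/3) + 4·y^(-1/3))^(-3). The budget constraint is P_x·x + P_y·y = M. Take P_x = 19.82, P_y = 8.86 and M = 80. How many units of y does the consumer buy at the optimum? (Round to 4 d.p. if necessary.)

y* = 6.3037

MU_x ∝ x^(-4/3), MU_y ∝ 4·y^(-4/3), so MRS = (1/4)·(y/x)^(4/3) = P_x/P_y.
Solve for the ratio: y/x = [4·P_x/P_y]^(0.75).
With the ratio pinned down, the budget gives x* = M/(P_x + P_y·(y/x)) and y* = (y/x)·x*.
Numerically y/x = 5.173655, so x* = 80/(19.82 + 8.86·5.173655) = 1.2184 and y* = 5.173655·1.2184 = 6.3037.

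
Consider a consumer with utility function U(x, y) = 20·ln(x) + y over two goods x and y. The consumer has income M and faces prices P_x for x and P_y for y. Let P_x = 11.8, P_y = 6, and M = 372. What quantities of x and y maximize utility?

MU_x = 20/x, MU_y = 1. Tangency: 20/x = P_x/P_y.
So x*(P_x,P_y) = 20·P_y/P_x, independent of income; and y* = (M − 20·P_y)/P_y.
At the given prices: x* = 20·6/11.8 = 10.1695, and y* = 42.

x* = 10.1695, y* = 42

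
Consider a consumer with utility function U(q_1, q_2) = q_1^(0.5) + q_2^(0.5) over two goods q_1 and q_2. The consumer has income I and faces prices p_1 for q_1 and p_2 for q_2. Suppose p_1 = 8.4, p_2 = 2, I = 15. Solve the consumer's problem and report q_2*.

q_2* = 6.0577

Numerically q_2/q_1 = 17.64, so q_1* = 15/(8.4 + 2·17.64) = 0.3434 and q_2* = 17.64·0.3434 = 6.0577.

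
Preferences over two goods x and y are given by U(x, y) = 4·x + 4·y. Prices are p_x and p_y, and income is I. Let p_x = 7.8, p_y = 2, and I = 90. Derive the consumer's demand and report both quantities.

Perfect substitutes: compare marginal utility per dollar. 4/p_x vs 4/p_y → 0.5128 vs 2.
y gives more utility per dollar, so spend all income on y: y* = I/p_y, x* = 0.
Numerically: x* = 0, y* = 45.

x* = 0, y* = 45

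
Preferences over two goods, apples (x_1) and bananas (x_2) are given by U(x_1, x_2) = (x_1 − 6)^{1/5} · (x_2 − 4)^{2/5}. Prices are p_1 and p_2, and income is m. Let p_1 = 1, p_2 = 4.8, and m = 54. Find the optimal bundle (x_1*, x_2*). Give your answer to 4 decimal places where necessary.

This is Cobb-Douglas in (x_1−6, x_2−4): tangency gives 0.2·p_2·(x_2−4) = 0.4·p_1·(x_1−6).
Substituting into the budget: x_1* = 6 + 1/3·(m − 6·p_1 − 4·p_2)/p_1, and x_2* = 4 + 2/3·(…)/p_2.
Discretionary income = 54 − 6·1 − 4·4.8 = 28.8; x_1* = 6 + 1/3·28.8/1 = 15.6; x_2* = 4 + 2/3·28.8/4.8 = 8.

x_1* = 15.6, x_2* = 8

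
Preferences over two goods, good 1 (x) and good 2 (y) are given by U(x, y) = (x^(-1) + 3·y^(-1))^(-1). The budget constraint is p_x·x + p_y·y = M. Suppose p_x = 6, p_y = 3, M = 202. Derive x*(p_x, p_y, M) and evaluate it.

x* = 15.1328

MU_x ∝ x^(-2), MU_y ∝ 3·y^(-2), so MRS = (1/3)·(y/x)^(2) = p_x/p_y.
Hence y/x = (3·p_x/p_y)^(1/(2)), i.e. raised to the 0.5 power.
With the ratio pinned down, the budget gives x* = M/(p_x + p_y·(y/x)) and y* = (y/x)·x*.
Numerically y/x = 2.44949, so x* = 202/(6 + 3·2.44949) = 15.1328.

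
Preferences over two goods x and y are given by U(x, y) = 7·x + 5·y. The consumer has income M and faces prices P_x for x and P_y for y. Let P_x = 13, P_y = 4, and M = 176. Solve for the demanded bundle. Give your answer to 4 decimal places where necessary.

x* = 0, y* = 44

y gives more utility per dollar, so spend all income on y: y* = M/P_y, x* = 0.
Numerically: x* = 0, y* = 44.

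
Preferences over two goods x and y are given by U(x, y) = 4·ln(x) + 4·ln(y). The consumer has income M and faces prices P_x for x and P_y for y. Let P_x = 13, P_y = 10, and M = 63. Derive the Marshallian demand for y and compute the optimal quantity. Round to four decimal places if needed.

y* = 3.15

Demand: x*(P_x,P_y,M) = 0.5·M/P_x and y* = 0.5·M/P_y.
At P_x=13, P_y=10, M=63: y* = 0.5·63/10 = 3.15.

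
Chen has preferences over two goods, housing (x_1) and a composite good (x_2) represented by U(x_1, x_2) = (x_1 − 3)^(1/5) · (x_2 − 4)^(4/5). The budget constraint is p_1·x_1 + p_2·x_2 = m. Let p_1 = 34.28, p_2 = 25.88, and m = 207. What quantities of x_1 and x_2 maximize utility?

x_1* = 3.0037, x_2* = 4.0198

Let x_1' = x_1−3, x_2' = x_2−4. MRS = (1/4)·x_2'/x_1' = p_1/p_2.
Substituting into the budget: x_1* = 3 + 0.2·(m − 3·p_1 − 4·p_2)/p_1, and x_2* = 4 + 0.8·(…)/p_2.
Discretionary income = 207 − 3·34.28 − 4·25.88 = 0.64; x_1* = 3 + 0.2·0.64/34.28 = 3.0037; x_2* = 4 + 0.8·0.64/25.88 = 4.0198.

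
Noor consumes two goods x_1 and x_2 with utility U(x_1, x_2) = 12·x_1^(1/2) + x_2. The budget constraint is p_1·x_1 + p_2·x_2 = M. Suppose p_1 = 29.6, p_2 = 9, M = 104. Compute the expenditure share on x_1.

share on x_1 = 0.9472

Utility is quasi-linear in x_2; the FOC for x_1 is 6/√x_1 = p_1/p_2.
Solve: √x_1 = 6·p_2/p_1, so x_1*(p_1,p_2) = (6·p_2/p_1)², and x_2* = (M − p_1·x_1*)/p_2.
Plugging in: x_1* = (6·9/29.6)² = 3.3282, x_2* = 0.6096.
Expenditure on x_1: 29.6·3.3282 = 98.5135; share = 0.9472.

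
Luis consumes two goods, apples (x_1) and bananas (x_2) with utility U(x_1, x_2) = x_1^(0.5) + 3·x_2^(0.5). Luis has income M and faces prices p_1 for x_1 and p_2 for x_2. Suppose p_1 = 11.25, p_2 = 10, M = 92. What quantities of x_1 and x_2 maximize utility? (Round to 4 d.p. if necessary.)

x_1* = 0.7351, x_2* = 8.373

MU_x_1 ∝ x_1^(-0.5), MU_x_2 ∝ 3·x_2^(-0.5), so MRS = (1/3)·(x_2/x_1)^(0.5) = p_1/p_2.
Solve for the ratio: x_2/x_1 = [3·p_1/p_2]^(2).
Substitute x_2 = (x_2/x_1)·x_1 into the budget: x_1* = M/(p_1 + p_2·(x_2/x_1)).
Numerically x_2/x_1 = 11.390625, so x_1* = 92/(11.25 + 10·11.390625) = 0.7351 and x_2* = 11.390625·0.7351 = 8.373.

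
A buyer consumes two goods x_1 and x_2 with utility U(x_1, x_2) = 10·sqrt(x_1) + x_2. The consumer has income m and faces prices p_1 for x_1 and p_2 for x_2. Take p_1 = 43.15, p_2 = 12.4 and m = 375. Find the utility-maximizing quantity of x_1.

Set MRS = p_1/p_2: 5·x_1^(−1/2) = p_1/p_2.
Solve: √x_1 = 5·p_2/p_1, so x_1*(p_1,p_2) = (5·p_2/p_1)², and x_2* = (m − p_1·x_1*)/p_2.
Plugging in: x_1* = (5·12.4/43.15)² = 2.0645.

x_1* = 2.0645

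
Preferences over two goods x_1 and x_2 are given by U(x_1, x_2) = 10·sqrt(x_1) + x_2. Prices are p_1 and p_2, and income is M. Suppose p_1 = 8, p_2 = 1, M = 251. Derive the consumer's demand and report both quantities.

MU_x_1 = 5/√x_1, MU_x_2 = 1. Tangency: 5/√x_1 = p_1/p_2.
Solve: √x_1 = 5·p_2/p_1, so x_1*(p_1,p_2) = (5·p_2/p_1)², and x_2* = (M − p_1·x_1*)/p_2.
Plugging in: x_1* = (5·1/8)² = 0.3906, x_2* = 247.875.

x_1* = 0.3906, x_2* = 247.875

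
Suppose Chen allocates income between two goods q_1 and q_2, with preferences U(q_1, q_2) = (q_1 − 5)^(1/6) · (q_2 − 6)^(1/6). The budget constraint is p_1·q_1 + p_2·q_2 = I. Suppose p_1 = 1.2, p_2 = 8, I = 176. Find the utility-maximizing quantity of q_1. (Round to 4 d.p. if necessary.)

q_1* = 55.8333

This is Cobb-Douglas in (q_1−5, q_2−6): tangency gives 1/6·p_2·(q_2−6) = 1/6·p_1·(q_1−5).
Substituting into the budget: q_1* = 5 + 0.5·(I − 5·p_1 − 6·p_2)/p_1, and q_2* = 6 + 0.5·(…)/p_2.
Discretionary income = 176 − 5·1.2 − 6·8 = 122; q_1* = 5 + 0.5·122/1.2 = 55.8333.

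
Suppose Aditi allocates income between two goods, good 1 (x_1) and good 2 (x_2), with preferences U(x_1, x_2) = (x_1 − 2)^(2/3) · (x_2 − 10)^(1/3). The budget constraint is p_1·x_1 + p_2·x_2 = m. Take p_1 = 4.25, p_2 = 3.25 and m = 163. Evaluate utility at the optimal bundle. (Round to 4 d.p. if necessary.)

Substituting into the budget: x_1* = 2 + 2/3·(m − 2·p_1 − 10·p_2)/p_1, and x_2* = 10 + 1/3·(…)/p_2.
Discretionary income = 163 − 2·4.25 − 10·3.25 = 122; x_1* = 2 + 2/3·122/4.25 = 21.1373; x_2* = 10 + 1/3·122/3.25 = 22.5128.
Utility at the optimum: U(21.1373, 22.5128) = 16.6101.

V = 16.6101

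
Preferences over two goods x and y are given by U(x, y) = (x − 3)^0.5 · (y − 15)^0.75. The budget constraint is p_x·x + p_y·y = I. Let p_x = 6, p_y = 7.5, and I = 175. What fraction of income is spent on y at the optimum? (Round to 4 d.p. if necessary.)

share on y = 0.7954

This is Cobb-Douglas in (x−3, y−15): tangency gives 0.5·p_y·(y−15) = 0.75·p_x·(x−3).
Substituting into the budget: x* = 3 + 0.4·(I − 3·p_x − 15·p_y)/p_x, and y* = 15 + 0.6·(…)/p_y.
Discretionary income = 175 − 3·6 − 15·7.5 = 44.5; x* = 3 + 0.4·44.5/6 = 5.9667; y* = 15 + 0.6·44.5/7.5 = 18.56.
Expenditure on y: 7.5·18.56 = 139.2; share = 0.7954.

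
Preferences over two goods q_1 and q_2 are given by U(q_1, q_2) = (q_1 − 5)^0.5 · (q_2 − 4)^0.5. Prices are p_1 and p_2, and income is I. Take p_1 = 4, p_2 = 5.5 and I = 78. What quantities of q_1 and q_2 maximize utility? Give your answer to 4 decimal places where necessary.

q_1* = 9.5, q_2* = 7.2727

After buying the subsistence bundle (5, 4), a share 0.5 of the remaining income goes to q_1: q_1* = 5 + 0.5·(I − 5p_1 − 4p_2)/p_1.
Discretionary income = 78 − 5·4 − 4·5.5 = 36; q_1* = 5 + 0.5·36/4 = 9.5; q_2* = 4 + 0.5·36/5.5 = 7.2727.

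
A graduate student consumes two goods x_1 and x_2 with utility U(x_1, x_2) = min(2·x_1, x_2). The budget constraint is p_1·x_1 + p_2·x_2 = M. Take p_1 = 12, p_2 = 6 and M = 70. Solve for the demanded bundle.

x_1* = 2.9167, x_2* = 5.8333

Here 12 + 2·6 = 24, giving x_1* = 2.9167 and x_2* = 5.8333.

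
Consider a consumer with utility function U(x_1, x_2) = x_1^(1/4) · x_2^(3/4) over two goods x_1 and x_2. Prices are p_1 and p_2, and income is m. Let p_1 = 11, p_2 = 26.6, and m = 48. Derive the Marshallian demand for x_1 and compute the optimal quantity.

The MRS is (1/3)·x_2/x_1. Set MRS = p_1/p_2.
Rearranging, p_2·x_2 = 3·p_1·x_1. Substituting into the budget gives p_1·x_1·(1 + 3) = m.
Demand: x_1*(p_1,p_2,m) = 0.25·m/p_1 and x_2* = 0.75·m/p_2.
At p_1=11, p_2=26.6, m=48: x_1* = 0.25·48/11 = 1.0909.

x_1* = 1.0909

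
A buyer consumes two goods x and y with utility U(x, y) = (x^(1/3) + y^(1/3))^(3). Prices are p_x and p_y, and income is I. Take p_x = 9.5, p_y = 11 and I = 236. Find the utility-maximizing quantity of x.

x* = 12.8761

From the CES first-order condition, (y/x)^(2/3) = p_x/p_y.
Hence y/x = (p_x/p_y)^(1/(2/3)), i.e. raised to the 1.5 power.
With the ratio pinned down, the budget gives x* = I/(p_x + p_y·(y/x)) and y* = (y/x)·x*.
Numerically y/x = 0.802595, so x* = 236/(9.5 + 11·0.802595) = 12.8761.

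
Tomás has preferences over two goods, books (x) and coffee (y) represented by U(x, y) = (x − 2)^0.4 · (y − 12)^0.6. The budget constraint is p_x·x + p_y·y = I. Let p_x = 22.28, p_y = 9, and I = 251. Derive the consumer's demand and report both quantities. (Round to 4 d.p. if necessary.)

x* = 3.7673, y* = 18.5627

Discretionary income = 251 − 2·22.28 − 12·9 = 98.44; x* = 2 + 0.4·98.44/22.28 = 3.7673; y* = 12 + 0.6·98.44/9 = 18.5627.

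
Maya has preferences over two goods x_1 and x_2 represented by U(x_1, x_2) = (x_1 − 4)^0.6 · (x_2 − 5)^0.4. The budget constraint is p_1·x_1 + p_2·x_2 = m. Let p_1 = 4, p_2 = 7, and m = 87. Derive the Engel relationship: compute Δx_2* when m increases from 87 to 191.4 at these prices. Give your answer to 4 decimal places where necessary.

Δx_2* = 5.9657

Substituting into the budget: x_1* = 4 + 0.6·(m − 4·p_1 − 5·p_2)/p_1, and x_2* = 5 + 0.4·(…)/p_2.
Discretionary income = 87 − 4·4 − 5·7 = 36; x_2* = 5 + 0.4·36/7 = 7.0571.
At m' = 191.4: x_2* = 13.0229. Change: 13.0229 − 7.0571 = 5.9657.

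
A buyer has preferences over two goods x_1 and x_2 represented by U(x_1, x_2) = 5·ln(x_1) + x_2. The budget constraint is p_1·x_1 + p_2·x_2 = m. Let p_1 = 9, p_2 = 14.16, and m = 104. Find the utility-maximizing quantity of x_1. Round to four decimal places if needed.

x_1* = 7.8667

MU_x_1 = 5/x_1, MU_x_2 = 1. Tangency: 5/x_1 = p_1/p_2.
So x_1*(p_1,p_2) = 5·p_2/p_1, independent of income; and x_2* = (m − 5·p_2)/p_2.
At the given prices: x_1* = 5·14.16/9 = 7.8667.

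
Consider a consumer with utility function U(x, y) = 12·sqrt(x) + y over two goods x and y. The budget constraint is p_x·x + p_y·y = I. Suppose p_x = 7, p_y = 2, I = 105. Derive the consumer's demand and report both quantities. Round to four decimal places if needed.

x* = 2.9388, y* = 42.2143

Plugging in: x* = (6·2/7)² = 2.9388, y* = 42.2143.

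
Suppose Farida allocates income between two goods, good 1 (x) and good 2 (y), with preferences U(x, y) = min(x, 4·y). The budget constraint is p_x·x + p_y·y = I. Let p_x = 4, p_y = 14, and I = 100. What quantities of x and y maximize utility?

Leontief preferences: the optimum is at the kink where x/4 = y/1, i.e. y = (1/4)·x.
Budget: p_x·x + p_y·(1/4)·x = I, so (4·p_x + p_y)·x = 4·I.
Demand: x*(p_x,p_y,I) = 4·I/(4·p_x + p_y), y* = I/(4·p_x + p_y).
Here 4·4 + 14 = 30, giving x* = 13.3333 and y* = 3.3333.

x* = 13.3333, y* = 3.3333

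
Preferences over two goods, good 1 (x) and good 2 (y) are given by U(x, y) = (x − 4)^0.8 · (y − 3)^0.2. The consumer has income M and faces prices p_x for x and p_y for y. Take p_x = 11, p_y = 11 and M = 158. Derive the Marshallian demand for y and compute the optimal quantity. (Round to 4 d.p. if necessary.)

y* = 4.4727

This is Cobb-Douglas in (x−4, y−3): tangency gives 0.8·p_y·(y−3) = 0.2·p_x·(x−4).
After buying the subsistence bundle (4, 3), a share 0.8 of the remaining income goes to x: x* = 4 + 0.8·(M − 4p_x − 3p_y)/p_x.
Discretionary income = 158 − 4·11 − 3·11 = 81; y* = 3 + 0.2·81/11 = 4.4727.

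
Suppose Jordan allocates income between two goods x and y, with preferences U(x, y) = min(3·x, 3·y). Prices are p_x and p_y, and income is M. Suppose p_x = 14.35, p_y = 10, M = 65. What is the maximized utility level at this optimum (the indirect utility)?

Demand: x*(p_x,p_y,M) = 3·M/(3·p_x + 3·p_y), y* = 3·M/(3·p_x + 3·p_y).
Here 3·14.35 + 3·10 = 73.05, giving x* = 2.6694 and y* = 2.6694.
Utility at the optimum: U(2.6694, 2.6694) = 8.0082.

V = 8.0082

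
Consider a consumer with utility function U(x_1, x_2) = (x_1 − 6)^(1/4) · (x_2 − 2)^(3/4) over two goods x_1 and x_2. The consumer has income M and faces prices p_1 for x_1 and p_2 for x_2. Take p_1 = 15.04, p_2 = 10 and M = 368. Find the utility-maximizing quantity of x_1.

This is Cobb-Douglas in (x_1−6, x_2−2): tangency gives 0.25·p_2·(x_2−2) = 0.75·p_1·(x_1−6).
Substituting into the budget: x_1* = 6 + 0.25·(M − 6·p_1 − 2·p_2)/p_1, and x_2* = 2 + 0.75·(…)/p_2.
Discretionary income = 368 − 6·15.04 − 2·10 = 257.76; x_1* = 6 + 0.25·257.76/15.04 = 10.2846.

x_1* = 10.2846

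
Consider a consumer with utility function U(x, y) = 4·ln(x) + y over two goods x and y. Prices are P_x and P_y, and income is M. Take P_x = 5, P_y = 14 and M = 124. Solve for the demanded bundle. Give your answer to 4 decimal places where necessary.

So x*(P_x,P_y) = 4·P_y/P_x, independent of income; and y* = (M − 4·P_y)/P_y.
At the given prices: x* = 4·14/5 = 11.2, and y* = 4.8571.

x* = 11.2, y* = 4.8571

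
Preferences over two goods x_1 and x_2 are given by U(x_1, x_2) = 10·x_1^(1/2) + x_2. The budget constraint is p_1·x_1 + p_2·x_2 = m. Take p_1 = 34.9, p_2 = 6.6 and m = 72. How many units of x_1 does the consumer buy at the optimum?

Utility is quasi-linear in x_2; the FOC for x_1 is 5/√x_1 = p_1/p_2.
Thus x_1* = (5·p_2/p_1)² — independent of m — with the rest of income spent on x_2.
Plugging in: x_1* = (5·6.6/34.9)² = 0.8941.

x_1* = 0.8941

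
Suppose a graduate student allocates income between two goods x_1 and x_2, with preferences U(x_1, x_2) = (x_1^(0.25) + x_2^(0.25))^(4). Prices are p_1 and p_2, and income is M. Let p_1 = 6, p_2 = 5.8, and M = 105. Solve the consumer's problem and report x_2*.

MRS = MU_x_1/MU_x_2 = (x_2/x_1)^(0.75). Set equal to p_1/p_2.
Hence x_2/x_1 = (p_1/p_2)^(1/(0.75)), i.e. raised to the 4/3 power.
Substitute x_2 = (x_2/x_1)·x_1 into the budget: x_1* = M/(p_1 + p_2·(x_2/x_1)).
Numerically x_2/x_1 = 1.046239, so x_1* = 105/(6 + 5.8·1.046239) = 8.7006 and x_2* = 1.046239·8.7006 = 9.1029.

x_2* = 9.1029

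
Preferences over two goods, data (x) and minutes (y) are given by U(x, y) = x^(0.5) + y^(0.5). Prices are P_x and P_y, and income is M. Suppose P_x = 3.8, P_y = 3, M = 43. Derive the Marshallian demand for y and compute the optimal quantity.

y* = 8.0098

MU_x ∝ x^(-0.5), MU_y ∝ y^(-0.5), so MRS = (y/x)^(0.5) = P_x/P_y.
Hence y/x = (P_x/P_y)^(1/(0.5)), i.e. raised to the 2 power.
With the ratio pinned down, the budget gives x* = M/(P_x + P_y·(y/x)) and y* = (y/x)·x*.
Numerically y/x = 1.604444, so x* = 43/(3.8 + 3·1.604444) = 4.9923 and y* = 1.604444·4.9923 = 8.0098.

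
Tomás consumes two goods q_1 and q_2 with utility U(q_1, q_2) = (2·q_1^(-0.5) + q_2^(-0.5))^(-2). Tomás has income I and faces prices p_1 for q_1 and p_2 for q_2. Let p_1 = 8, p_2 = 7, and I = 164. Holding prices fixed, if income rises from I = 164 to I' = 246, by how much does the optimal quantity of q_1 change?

Δq_1* = 6.3961

MRS = MU_q_1/MU_q_2 = 2·(q_2/q_1)^(1.5). Set equal to p_1/p_2.
Hence q_2/q_1 = ((1/2)·p_1/p_2)^(1/(1.5)), i.e. raised to the 2/3 power.
Substitute q_2 = (q_2/q_1)·q_1 into the budget: q_1* = I/(p_1 + p_2·(q_2/q_1)).
Numerically q_2/q_1 = 0.688612, so q_1* = 164/(8 + 7·0.688612) = 12.7922.
At I' = 246: q_1* = 19.1883. Change: 19.1883 − 12.7922 = 6.3961.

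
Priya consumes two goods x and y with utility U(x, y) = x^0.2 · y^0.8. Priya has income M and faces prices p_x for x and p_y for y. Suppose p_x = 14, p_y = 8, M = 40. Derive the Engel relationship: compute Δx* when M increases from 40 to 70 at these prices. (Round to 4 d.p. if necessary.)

MU_x/MU_y = (0.2·y)/(0.8·x); tangency sets this equal to p_x/p_y.
Rearranging, p_y·y = 4·p_x·x. Substituting into the budget gives p_x·x·(1 + 4) = M.
Demand: x*(p_x,p_y,M) = 0.2·M/p_x and y* = 0.8·M/p_y.
At p_x=14, p_y=8, M=40: x* = 0.2·40/14 = 0.5714.
At M' = 70: x* = 1. Change: 1 − 0.5714 = 0.4286.

Δx* = 0.4286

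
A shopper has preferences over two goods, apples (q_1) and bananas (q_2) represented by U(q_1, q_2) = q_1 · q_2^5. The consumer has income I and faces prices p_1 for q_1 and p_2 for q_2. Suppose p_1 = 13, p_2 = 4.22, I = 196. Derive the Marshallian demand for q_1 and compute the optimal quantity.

q_1* = 2.5128

MU_q_1/MU_q_2 = (q_2)/(5·q_1); tangency sets this equal to p_1/p_2.
Rearranging, p_2·q_2 = 5·p_1·q_1. Substituting into the budget gives p_1·q_1·(1 + 5) = I.
Demand: q_1*(p_1,p_2,I) = 1/6·I/p_1 and q_2* = 5/6·I/p_2.
At p_1=13, p_2=4.22, I=196: q_1* = 1/6·196/13 = 2.5128.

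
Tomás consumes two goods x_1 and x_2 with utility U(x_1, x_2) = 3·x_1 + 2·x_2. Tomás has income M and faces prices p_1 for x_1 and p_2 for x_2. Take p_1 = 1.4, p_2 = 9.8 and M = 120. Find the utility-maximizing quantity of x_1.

Perfect substitutes: compare marginal utility per dollar. 3/p_1 vs 2/p_2 → 2.1429 vs 0.2041.
x_1 gives more utility per dollar, so spend all income on x_1: x_1* = M/p_1, x_2* = 0.
Numerically: x_1* = 85.7143, x_2* = 0.

x_1* = 85.7143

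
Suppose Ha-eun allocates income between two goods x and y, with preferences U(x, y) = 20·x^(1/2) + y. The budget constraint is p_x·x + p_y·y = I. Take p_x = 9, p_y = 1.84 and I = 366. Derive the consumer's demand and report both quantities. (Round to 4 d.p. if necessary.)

Plugging in: x* = (10·1.84/9)² = 4.1798, y* = 178.4686.

x* = 4.1798, y* = 178.4686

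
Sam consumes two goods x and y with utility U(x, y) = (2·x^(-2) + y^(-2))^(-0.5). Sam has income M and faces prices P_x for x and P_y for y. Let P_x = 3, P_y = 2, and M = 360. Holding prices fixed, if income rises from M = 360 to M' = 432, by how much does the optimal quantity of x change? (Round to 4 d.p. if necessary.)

MU_x ∝ 2·x^(-3), MU_y ∝ y^(-3), so MRS = 2·(y/x)^(3) = P_x/P_y.
Solve for the ratio: y/x = [(1/2)·P_x/P_y]^(1/3).
With the ratio pinned down, the budget gives x* = M/(P_x + P_y·(y/x)) and y* = (y/x)·x*.
Numerically y/x = 0.90856, so x* = 360/(3 + 2·0.90856) = 74.7334.
At M' = 432: x* = 89.6801. Change: 89.6801 − 74.7334 = 14.9467.

Δx* = 14.9467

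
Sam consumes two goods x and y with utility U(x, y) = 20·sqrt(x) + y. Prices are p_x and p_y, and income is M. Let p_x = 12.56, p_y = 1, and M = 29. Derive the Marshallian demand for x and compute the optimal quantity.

Solve: √x = 10·p_y/p_x, so x*(p_x,p_y) = (10·p_y/p_x)², and y* = (M − p_x·x*)/p_y.
Plugging in: x* = (10·1/12.56)² = 0.6339.

x* = 0.6339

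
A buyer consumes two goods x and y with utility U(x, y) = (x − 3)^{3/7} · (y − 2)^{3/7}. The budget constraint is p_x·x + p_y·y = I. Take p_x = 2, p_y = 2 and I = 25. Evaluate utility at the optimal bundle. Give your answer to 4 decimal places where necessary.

V = 3.1048

After buying the subsistence bundle (3, 2), a share 0.5 of the remaining income goes to x: x* = 3 + 0.5·(I − 3p_x − 2p_y)/p_x.
Discretionary income = 25 − 3·2 − 2·2 = 15; x* = 3 + 0.5·15/2 = 6.75; y* = 2 + 0.5·15/2 = 5.75.
Utility at the optimum: U(6.75, 5.75) = 3.1048.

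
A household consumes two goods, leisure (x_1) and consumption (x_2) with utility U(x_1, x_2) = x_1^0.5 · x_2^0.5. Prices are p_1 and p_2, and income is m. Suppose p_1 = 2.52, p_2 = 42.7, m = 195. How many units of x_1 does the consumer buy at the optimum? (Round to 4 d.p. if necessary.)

x_1* = 38.6905

Demand: x_1*(p_1,p_2,m) = 0.5·m/p_1 and x_2* = 0.5·m/p_2.
At p_1=2.52, p_2=42.7, m=195: x_1* = 0.5·195/2.52 = 38.6905.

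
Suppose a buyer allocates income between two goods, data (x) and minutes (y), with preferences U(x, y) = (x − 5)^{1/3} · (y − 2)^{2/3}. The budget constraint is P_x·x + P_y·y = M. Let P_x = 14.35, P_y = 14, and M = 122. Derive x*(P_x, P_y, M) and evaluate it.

x* = 5.5168

MRS = (1/2)·(y−2)/(x−5). Tangency with P_x/P_y gives y−2 = 2·(P_x/P_y)·(x−5).
After buying the subsistence bundle (5, 2), a share 1/3 of the remaining income goes to x: x* = 5 + 1/3·(M − 5P_x − 2P_y)/P_x.
Discretionary income = 122 − 5·14.35 − 2·14 = 22.25; x* = 5 + 1/3·22.25/14.35 = 5.5168.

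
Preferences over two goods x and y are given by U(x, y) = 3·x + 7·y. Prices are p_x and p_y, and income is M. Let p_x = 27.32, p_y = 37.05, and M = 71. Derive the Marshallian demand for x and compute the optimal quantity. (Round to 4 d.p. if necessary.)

x* = 0

Linear utility — the consumer picks whichever good has higher MU/price: 3/27.32 = 0.1098 vs 7/37.05 = 0.1889.
y gives more utility per dollar, so spend all income on y: y* = M/p_y, x* = 0.
Numerically: x* = 0, y* = 1.9163.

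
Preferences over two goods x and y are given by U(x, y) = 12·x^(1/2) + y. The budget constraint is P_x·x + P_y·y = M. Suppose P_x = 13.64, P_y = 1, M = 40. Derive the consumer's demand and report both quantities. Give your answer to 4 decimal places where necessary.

x* = 0.1935, y* = 37.3607

Utility is quasi-linear in y; the FOC for x is 6/√x = P_x/P_y.
Solve: √x = 6·P_y/P_x, so x*(P_x,P_y) = (6·P_y/P_x)², and y* = (M − P_x·x*)/P_y.
Plugging in: x* = (6·1/13.64)² = 0.1935, y* = 37.3607.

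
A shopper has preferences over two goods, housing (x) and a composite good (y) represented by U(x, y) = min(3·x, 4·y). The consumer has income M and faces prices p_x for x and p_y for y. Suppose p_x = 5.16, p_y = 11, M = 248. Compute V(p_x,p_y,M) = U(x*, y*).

Leontief preferences: the optimum is at the kink where x/4 = y/3, i.e. y = (3/4)·x.
Budget: p_x·x + p_y·(3/4)·x = M, so (4·p_x + 3·p_y)·x = 4·M.
Demand: x*(p_x,p_y,M) = 4·M/(4·p_x + 3·p_y), y* = 3·M/(4·p_x + 3·p_y).
Here 4·5.16 + 3·11 = 53.64, giving x* = 18.4937 and y* = 13.8702.
Utility at the optimum: U(18.4937, 13.8702) = 55.481.

V = 55.481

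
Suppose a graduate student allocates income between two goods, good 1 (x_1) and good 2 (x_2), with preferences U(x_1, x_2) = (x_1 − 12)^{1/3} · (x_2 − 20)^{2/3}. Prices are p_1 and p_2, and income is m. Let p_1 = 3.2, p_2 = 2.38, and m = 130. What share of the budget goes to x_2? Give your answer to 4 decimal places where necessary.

Let x_1' = x_1−12, x_2' = x_2−20. MRS = (1/2)·x_2'/x_1' = p_1/p_2.
After buying the subsistence bundle (12, 20), a share 1/3 of the remaining income goes to x_1: x_1* = 12 + 1/3·(m − 12p_1 − 20p_2)/p_1.
Discretionary income = 130 − 12·3.2 − 20·2.38 = 44; x_1* = 12 + 1/3·44/3.2 = 16.5833; x_2* = 20 + 2/3·44/2.38 = 32.3249.
Expenditure on x_2: 2.38·32.3249 = 76.9333; share = 0.5918.

share on x_2 = 0.5918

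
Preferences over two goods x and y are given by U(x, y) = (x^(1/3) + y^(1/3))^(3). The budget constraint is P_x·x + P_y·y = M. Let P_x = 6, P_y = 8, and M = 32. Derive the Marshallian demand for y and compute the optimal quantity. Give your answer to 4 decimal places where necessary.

y* = 1.8564

MU_x ∝ x^(-2/3), MU_y ∝ y^(-2/3), so MRS = (y/x)^(2/3) = P_x/P_y.
Solve for the ratio: y/x = [P_x/P_y]^(1.5).
With the ratio pinned down, the budget gives x* = M/(P_x + P_y·(y/x)) and y* = (y/x)·x*.
Numerically y/x = 0.649519, so x* = 32/(6 + 8·0.649519) = 2.8581 and y* = 0.649519·2.8581 = 1.8564.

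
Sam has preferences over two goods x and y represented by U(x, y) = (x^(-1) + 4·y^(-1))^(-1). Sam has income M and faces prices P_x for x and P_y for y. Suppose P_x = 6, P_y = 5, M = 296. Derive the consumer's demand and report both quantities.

x* = 17.4585, y* = 38.2497

Substitute y = (y/x)·x into the budget: x* = M/(P_x + P_y·(y/x)).
Numerically y/x = 2.19089, so x* = 296/(6 + 5·2.19089) = 17.4585 and y* = 2.19089·17.4585 = 38.2497.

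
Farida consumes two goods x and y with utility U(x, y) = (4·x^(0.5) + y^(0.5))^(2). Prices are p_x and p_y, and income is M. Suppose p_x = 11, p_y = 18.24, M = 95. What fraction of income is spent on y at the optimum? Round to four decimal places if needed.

MRS = MU_x/MU_y = 4·(y/x)^(0.5). Set equal to p_x/p_y.
Hence y/x = ((1/4)·p_x/p_y)^(1/(0.5)), i.e. raised to the 2 power.
Substitute y = (y/x)·x into the budget: x* = M/(p_x + p_y·(y/x)).
Numerically y/x = 0.022731, so x* = 95/(11 + 18.24·0.022731) = 8.3227 and y* = 0.022731·8.3227 = 0.1892.
Expenditure on y: 18.24·0.1892 = 3.4507; share = 0.0363.

share on y = 0.0363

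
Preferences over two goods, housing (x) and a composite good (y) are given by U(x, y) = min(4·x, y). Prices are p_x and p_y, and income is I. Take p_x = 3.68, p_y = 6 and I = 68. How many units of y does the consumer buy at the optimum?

y* = 9.8266

Leontief preferences: the optimum is at the kink where x/1 = y/4, i.e. y = 4·x.
Budget: p_x·x + p_y·4·x = I, so (p_x + 4·p_y)·x = I.
Demand: x*(p_x,p_y,I) = I/(p_x + 4·p_y), y* = 4·I/(p_x + 4·p_y).
Here 3.68 + 4·6 = 27.68, giving y* = 9.8266.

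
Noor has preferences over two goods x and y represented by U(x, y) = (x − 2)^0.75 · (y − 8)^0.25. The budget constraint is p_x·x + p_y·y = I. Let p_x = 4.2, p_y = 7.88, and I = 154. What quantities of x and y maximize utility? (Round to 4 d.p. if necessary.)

This is Cobb-Douglas in (x−2, y−8): tangency gives 0.75·p_y·(y−8) = 0.25·p_x·(x−2).
Substituting into the budget: x* = 2 + 0.75·(I − 2·p_x − 8·p_y)/p_x, and y* = 8 + 0.25·(…)/p_y.
Discretionary income = 154 − 2·4.2 − 8·7.88 = 82.56; x* = 2 + 0.75·82.56/4.2 = 16.7429; y* = 8 + 0.25·82.56/7.88 = 10.6193.

x* = 16.7429, y* = 10.6193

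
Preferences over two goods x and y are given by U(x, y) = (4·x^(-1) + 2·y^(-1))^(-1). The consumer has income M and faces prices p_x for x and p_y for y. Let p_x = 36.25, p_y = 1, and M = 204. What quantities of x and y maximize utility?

x* = 5.0361, y* = 21.4405

From the CES first-order condition, 2·(y/x)^(2) = p_x/p_y.
Hence y/x = ((1/2)·p_x/p_y)^(1/(2)), i.e. raised to the 0.5 power.
Substitute y = (y/x)·x into the budget: x* = M/(p_x + p_y·(y/x)).
Numerically y/x = 4.257347, so x* = 204/(36.25 + 1·4.257347) = 5.0361 and y* = 4.257347·5.0361 = 21.4405.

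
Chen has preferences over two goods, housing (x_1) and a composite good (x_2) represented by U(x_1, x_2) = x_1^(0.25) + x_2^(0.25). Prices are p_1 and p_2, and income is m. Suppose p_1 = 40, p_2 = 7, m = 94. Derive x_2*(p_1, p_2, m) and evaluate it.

x_2* = 8.6117

MU_x_1 ∝ x_1^(-0.75), MU_x_2 ∝ x_2^(-0.75), so MRS = (x_2/x_1)^(0.75) = p_1/p_2.
Solve for the ratio: x_2/x_1 = [p_1/p_2]^(4/3).
With the ratio pinned down, the budget gives x_1* = m/(p_1 + p_2·(x_2/x_1)) and x_2* = (x_2/x_1)·x_1*.
Numerically x_2/x_1 = 10.21604, so x_1* = 94/(40 + 7·10.21604) = 0.843 and x_2* = 10.21604·0.843 = 8.6117.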